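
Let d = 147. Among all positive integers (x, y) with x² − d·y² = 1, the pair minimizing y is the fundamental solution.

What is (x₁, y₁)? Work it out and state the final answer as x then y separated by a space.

97 8

√147 → a₀=12, period (8,24); ℓ=2 even so k=1
step 0: (12, 1)  from 12·(1,0) + (0,1)
step 1: (97, 8)  from 8·(12,1) + (1,0)
(x₁, y₁) = (97, 8);  97² − 147·8² = 1 ✓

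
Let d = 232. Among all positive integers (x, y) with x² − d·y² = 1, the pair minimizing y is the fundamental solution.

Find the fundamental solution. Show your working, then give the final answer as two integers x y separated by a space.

19603 1287

[15; 4,3,7,3,4,30] for √232; ℓ=6 ⇒ convergent index 5
i=0: a=15 ⇒ p=15, q=1
i=1: a=4 ⇒ p=61, q=4
i=2: a=3 ⇒ p=198, q=13
i=3: a=7 ⇒ p=1447, q=95
i=4: a=3 ⇒ p=4539, q=298
i=5: a=4 ⇒ p=19603, q=1287
→ (19603, 1287).  Check: 19603²=384277609, 232·1287²=384277608, difference 1.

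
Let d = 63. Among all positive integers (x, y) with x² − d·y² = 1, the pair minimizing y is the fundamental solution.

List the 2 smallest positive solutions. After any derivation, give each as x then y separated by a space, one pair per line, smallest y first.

8 1
127 16

√63 = [7; 1,14, …], period ℓ=2 (even) → k=1
step 0: (7, 1)  from 7·(1,0) + (0,1)
step 1: (8, 1)  from 1·(7,1) + (1,0)
(x₁, y₁) = (8, 1);  8² − 63·1² = 1 ✓
(x_2, y_2) = (8·8 + 63·1·1, 8·1 + 1·8) = (127, 16)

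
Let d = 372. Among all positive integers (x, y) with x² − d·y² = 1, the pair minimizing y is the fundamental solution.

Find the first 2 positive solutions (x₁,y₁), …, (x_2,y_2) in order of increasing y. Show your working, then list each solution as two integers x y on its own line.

d=372: √d = [19; 3,2,12,2,3,38] (ℓ=6, even), read p_5/q_5
a_0=19:  p_0=19·1+0=19,  q_0=19·0+1=1
a_1=3:  p_1=3·19+1=58,  q_1=3·1+0=3
…
a_3=12:  p_3=12·135+58=1678,  q_3=12·7+3=87
a_4=2:  p_4=2·1678+135=3491,  q_4=2·87+7=181
a_5=3:  p_5=3·3491+1678=12151,  q_5=3·181+87=630
fundamental: x₁=12151, y₁=630  (since 147646801 − 372·396900 = 1)
n=2: (12151,630)∘(12151,630) = (12151·12151+372·630·630, 12151·630+630·12151) = (295293601,15310260)

12151 630
295293601 15310260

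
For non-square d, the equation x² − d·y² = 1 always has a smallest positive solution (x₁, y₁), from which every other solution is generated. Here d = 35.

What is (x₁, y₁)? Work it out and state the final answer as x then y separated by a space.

6 1

d=35: √d = [5; 1,10] (ℓ=2, even), read p_1/q_1
step 0: (5, 1)  from 5·(1,0) + (0,1)
step 1: (6, 1)  from 1·(5,1) + (1,0)
(x₁, y₁) = (6, 1);  6² − 35·1² = 1 ✓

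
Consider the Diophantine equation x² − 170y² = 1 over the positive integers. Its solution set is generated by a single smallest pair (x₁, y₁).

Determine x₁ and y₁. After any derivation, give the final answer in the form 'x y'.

[13; 26] for √170; ℓ=1 ⇒ convergent index 1
i=0: a=13 ⇒ p=13, q=1
i=1: a=26 ⇒ p=339, q=26
fundamental: x₁=339, y₁=26  (since 114921 − 170·676 = 1)

339 26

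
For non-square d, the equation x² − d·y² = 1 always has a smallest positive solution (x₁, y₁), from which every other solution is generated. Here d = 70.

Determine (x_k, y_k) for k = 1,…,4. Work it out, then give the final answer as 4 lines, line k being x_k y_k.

251 30
126001 15060
63252251 7560090
31752504001 3795150120

[8; 2,1,2,1,2,16] for √70; ℓ=6 ⇒ convergent index 5
k=0  a_k=8  p_k/q_k = 8/1
…
k=2  a_k=1  p_k/q_k = 25/3
k=3  a_k=2  p_k/q_k = 67/8
k=4  a_k=1  p_k/q_k = 92/11
k=5  a_k=2  p_k/q_k = 251/30
(x₁, y₁) = (251, 30);  251² − 70·30² = 1 ✓
n=2: (251,30)∘(251,30) = (251·251+70·30·30, 251·30+30·251) = (126001,15060)
n=3: (126001,15060)∘(251,30) = (251·126001+70·30·15060, 251·15060+30·126001) = (63252251,7560090)
n=4: (63252251,7560090)∘(251,30) = (251·63252251+70·30·7560090, 251·7560090+30·63252251) = (31752504001,3795150120)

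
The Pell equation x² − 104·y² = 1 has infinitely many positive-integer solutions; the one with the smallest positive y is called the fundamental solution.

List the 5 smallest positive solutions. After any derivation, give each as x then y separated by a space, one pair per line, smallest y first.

51 5
5201 510
530451 52015
54100801 5305020
5517751251 541060025

√104 = [10; 5,20, …], period ℓ=2 (even) → k=1
k=0  a_k=10  p_k/q_k = 10/1
k=1  a_k=5  p_k/q_k = 51/5
→ (51, 5).  Check: 51²=2601, 104·5²=2600, difference 1.
(x_2, y_2) = (51·51 + 104·5·5, 51·5 + 5·51) = (5201, 510)
(x_3, y_3) = (51·5201 + 104·5·510, 51·510 + 5·5201) = (530451, 52015)
(x_4, y_4) = (51·530451 + 104·5·52015, 51·52015 + 5·530451) = (54100801, 5305020)
(x_5, y_5) = (51·54100801 + 104·5·5305020, 51·5305020 + 5·54100801) = (5517751251, 541060025)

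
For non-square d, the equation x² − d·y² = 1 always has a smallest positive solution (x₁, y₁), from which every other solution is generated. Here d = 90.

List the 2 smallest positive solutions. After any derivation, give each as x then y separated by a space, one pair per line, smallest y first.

√90 = [9; 2,18, …], period ℓ=2 (even) → k=1
step 0: (9, 1)  from 9·(1,0) + (0,1)
step 1: (19, 2)  from 2·(9,1) + (1,0)
→ (19, 2).  Check: 19²=361, 90·2²=360, difference 1.
(x_2, y_2) = (19·19 + 90·2·2, 19·2 + 2·19) = (721, 76)

19 2
721 76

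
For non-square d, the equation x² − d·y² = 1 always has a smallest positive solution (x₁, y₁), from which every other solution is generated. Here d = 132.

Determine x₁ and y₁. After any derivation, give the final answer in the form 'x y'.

23 2

√132 = [11; 2,22, …], period ℓ=2 (even) → k=1
i=0: a=11 ⇒ p=11, q=1
i=1: a=2 ⇒ p=23, q=2
fundamental: x₁=23, y₁=2  (since 529 − 132·4 = 1)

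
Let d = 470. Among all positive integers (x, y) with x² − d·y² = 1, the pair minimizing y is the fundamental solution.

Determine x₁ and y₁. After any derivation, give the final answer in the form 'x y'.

√470 → a₀=21, period (1,2,8,2,1,42); ℓ=6 even so k=5
step 0: (21, 1)  from 21·(1,0) + (0,1)
…
step 3: (542, 25)  from 8·(65,3) + (22,1)
step 4: (1149, 53)  from 2·(542,25) + (65,3)
step 5: (1691, 78)  from 1·(1149,53) + (542,25)
fundamental: x₁=1691, y₁=78  (since 2859481 − 470·6084 = 1)

1691 78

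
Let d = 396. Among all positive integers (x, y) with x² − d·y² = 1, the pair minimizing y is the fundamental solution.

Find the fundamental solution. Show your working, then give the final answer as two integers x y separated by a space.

√396 = [19; 1,8,1,38, …], period ℓ=4 (even) → k=3
k=0  a_k=19  p_k/q_k = 19/1
k=1  a_k=1  p_k/q_k = 20/1
k=2  a_k=8  p_k/q_k = 179/9
k=3  a_k=1  p_k/q_k = 199/10
fundamental: x₁=199, y₁=10  (since 39601 − 396·100 = 1)

199 10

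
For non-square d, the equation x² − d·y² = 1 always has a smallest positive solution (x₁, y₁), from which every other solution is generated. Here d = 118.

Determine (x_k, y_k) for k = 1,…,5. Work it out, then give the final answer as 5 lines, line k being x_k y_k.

306917 28254
188396089777 17343265836
115643925371868101 10645886241146970
70986173286526887819457 6534806934930865917144
43573726693046301732396700037 4011286680085707263143023126

[10; 1,6,3,2,10,2,3,6,1,20] for √118; ℓ=10 ⇒ convergent index 9
step 0: (10, 1)  from 10·(1,0) + (0,1)
step 1: (11, 1)  from 1·(10,1) + (1,0)
step 2: (76, 7)  from 6·(11,1) + (10,1)
step 3: (239, 22)  from 3·(76,7) + (11,1)
step 4: (554, 51)  from 2·(239,22) + (76,7)
step 5: (5779, 532)  from 10·(554,51) + (239,22)
…
step 7: (42115, 3877)  from 3·(12112,1115) + (5779,532)
step 8: (264802, 24377)  from 6·(42115,3877) + (12112,1115)
step 9: (306917, 28254)  from 1·(264802,24377) + (42115,3877)
(x₁, y₁) = (306917, 28254);  306917² − 118·28254² = 1 ✓
n=2: (306917,28254)∘(306917,28254) = (306917·306917+118·28254·28254, 306917·28254+28254·306917) = (188396089777,17343265836)
n=3: (188396089777,17343265836)∘(306917,28254) = (306917·188396089777+118·28254·17343265836, 306917·17343265836+28254·188396089777) = (115643925371868101,10645886241146970)
n=4: (115643925371868101,10645886241146970)∘(306917,28254) = (306917·115643925371868101+118·28254·10645886241146970, 306917·10645886241146970+28254·115643925371868101) = (70986173286526887819457,6534806934930865917144)
n=5: (70986173286526887819457,6534806934930865917144)∘(306917,28254) = (306917·70986173286526887819457+118·28254·6534806934930865917144, 306917·6534806934930865917144+28254·70986173286526887819457) = (43573726693046301732396700037,4011286680085707263143023126)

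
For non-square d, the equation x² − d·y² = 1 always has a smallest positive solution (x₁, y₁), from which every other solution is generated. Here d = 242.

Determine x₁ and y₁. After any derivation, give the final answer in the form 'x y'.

19601 1260

[15; 1,1,3,1,14,1,3,1,1,30] for √242; ℓ=10 ⇒ convergent index 9
a_0=15:  p_0=15·1+0=15,  q_0=15·0+1=1
a_1=1:  p_1=1·15+1=16,  q_1=1·1+0=1
a_2=1:  p_2=1·16+15=31,  q_2=1·1+1=2
…
a_5=14:  p_5=14·140+109=2069,  q_5=14·9+7=133
…
a_7=3:  p_7=3·2209+2069=8696,  q_7=3·142+133=559
a_8=1:  p_8=1·8696+2209=10905,  q_8=1·559+142=701
a_9=1:  p_9=1·10905+8696=19601,  q_9=1·701+559=1260
(x₁, y₁) = (19601, 1260);  19601² − 242·1260² = 1 ✓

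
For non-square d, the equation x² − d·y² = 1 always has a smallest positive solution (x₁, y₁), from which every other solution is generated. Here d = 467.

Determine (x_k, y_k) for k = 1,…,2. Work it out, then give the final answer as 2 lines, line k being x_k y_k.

√467 → a₀=21, period (1,1,1,1,3,…,1,1,42); ℓ=14 even so k=13
k=0  a_k=21  p_k/q_k = 21/1
…
k=3  a_k=1  p_k/q_k = 65/3
…
k=9  a_k=3  p_k/q_k = 275465/12747
…
k=12  a_k=1  p_k/q_k = 991929/45901
k=13  a_k=1  p_k/q_k = 1625626/75225
fundamental: x₁=1625626, y₁=75225  (since 2642659891876 − 467·5658800625 = 1)
(1625626+75225√467)^2 = 5285319783751 + 244575431700√467

1625626 75225
5285319783751 244575431700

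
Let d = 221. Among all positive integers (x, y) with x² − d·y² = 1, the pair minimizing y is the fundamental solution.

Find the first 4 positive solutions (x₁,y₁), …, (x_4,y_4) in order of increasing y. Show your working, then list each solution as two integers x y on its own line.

√221 → a₀=14, period (1,6,2,6,1,28); ℓ=6 even so k=5
a_0=14:  p_0=14·1+0=14,  q_0=14·0+1=1
…
a_2=6:  p_2=6·15+14=104,  q_2=6·1+1=7
a_3=2:  p_3=2·104+15=223,  q_3=2·7+1=15
a_4=6:  p_4=6·223+104=1442,  q_4=6·15+7=97
a_5=1:  p_5=1·1442+223=1665,  q_5=1·97+15=112
→ (1665, 112).  Check: 1665²=2772225, 221·112²=2772224, difference 1.
(x_2, y_2) = (1665·1665 + 221·112·112, 1665·112 + 112·1665) = (5544449, 372960)
(x_3, y_3) = (1665·5544449 + 221·112·372960, 1665·372960 + 112·5544449) = (18463013505, 1241956688)
(x_4, y_4) = (1665·18463013505 + 221·112·1241956688, 1665·1241956688 + 112·18463013505) = (61481829427201, 4135715398080)

1665 112
5544449 372960
18463013505 1241956688
61481829427201 4135715398080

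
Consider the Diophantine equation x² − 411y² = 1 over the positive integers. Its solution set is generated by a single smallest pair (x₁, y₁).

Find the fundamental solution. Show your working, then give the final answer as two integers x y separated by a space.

49730 2453

d=411: √d = [20; 3,1,1,1,19,1,1,1,3,40] (ℓ=10, even), read p_9/q_9
i=0: a=20 ⇒ p=20, q=1
…
i=2: a=1 ⇒ p=81, q=4
…
i=8: a=1 ⇒ p=13583, q=670
i=9: a=3 ⇒ p=49730, q=2453
→ (49730, 2453).  Check: 49730²=2473072900, 411·2453²=2473072899, difference 1.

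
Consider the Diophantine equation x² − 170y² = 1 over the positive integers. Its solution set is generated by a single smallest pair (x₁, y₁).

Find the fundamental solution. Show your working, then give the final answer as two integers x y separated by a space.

d=170: √d = [13; 26] (ℓ=1, odd), read p_1/q_1
k=0  a_k=13  p_k/q_k = 13/1
k=1  a_k=26  p_k/q_k = 339/26
(x₁, y₁) = (339, 26);  339² − 170·26² = 1 ✓

339 26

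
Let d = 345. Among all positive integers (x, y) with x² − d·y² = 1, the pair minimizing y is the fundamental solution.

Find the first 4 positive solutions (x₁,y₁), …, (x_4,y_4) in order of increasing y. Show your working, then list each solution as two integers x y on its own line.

√345 = [18; 1,1,2,1,6,1,2,1,1,36, …], period ℓ=10 (even) → k=9
step 0: (18, 1)  from 18·(1,0) + (0,1)
…
step 4: (130, 7)  from 1·(93,5) + (37,2)
…
step 8: (3882, 209)  from 1·(2879,155) + (1003,54)
step 9: (6761, 364)  from 1·(3882,209) + (2879,155)
→ (6761, 364).  Check: 6761²=45711121, 345·364²=45711120, difference 1.
k=2:  x_2 = 6761·6761+345·364·364 = 91422241,  y_2 = 6761·364+364·6761 = 4922008
k=3:  x_3 = 6761·91422241+345·364·4922008 = 1236211536041,  y_3 = 6761·4922008+364·91422241 = 66555391812
k=4:  x_4 = 6761·1236211536041+345·364·66555391812 = 16716052298924161,  y_4 = 6761·66555391812+364·1236211536041 = 899962003159856

6761 364
91422241 4922008
1236211536041 66555391812
16716052298924161 899962003159856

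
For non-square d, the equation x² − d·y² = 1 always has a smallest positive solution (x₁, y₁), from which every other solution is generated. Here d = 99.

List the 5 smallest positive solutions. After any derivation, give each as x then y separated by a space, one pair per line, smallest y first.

√99 → a₀=9, period (1,18); ℓ=2 even so k=1
k=0  a_k=9  p_k/q_k = 9/1
k=1  a_k=1  p_k/q_k = 10/1
(x₁, y₁) = (10, 1);  10² − 99·1² = 1 ✓
(10+1√99)^2 = 199 + 20√99
(10+1√99)^3 = 3970 + 399√99
(10+1√99)^4 = 79201 + 7960√99
(10+1√99)^5 = 1580050 + 158801√99

10 1
199 20
3970 399
79201 7960
1580050 158801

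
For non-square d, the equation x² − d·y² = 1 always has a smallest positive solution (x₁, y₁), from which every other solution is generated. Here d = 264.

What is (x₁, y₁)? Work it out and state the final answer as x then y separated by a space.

d=264: √d = [16; 4,32] (ℓ=2, even), read p_1/q_1
i=0: a=16 ⇒ p=16, q=1
i=1: a=4 ⇒ p=65, q=4
(x₁, y₁) = (65, 4);  65² − 264·4² = 1 ✓

65 4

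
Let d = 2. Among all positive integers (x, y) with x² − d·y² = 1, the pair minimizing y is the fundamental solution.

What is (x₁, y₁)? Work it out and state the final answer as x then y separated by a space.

d=2: √d = [1; 2] (ℓ=1, odd), read p_1/q_1
step 0: (1, 1)  from 1·(1,0) + (0,1)
step 1: (3, 2)  from 2·(1,1) + (1,0)
→ (3, 2).  Check: 3²=9, 2·2²=8, difference 1.

3 2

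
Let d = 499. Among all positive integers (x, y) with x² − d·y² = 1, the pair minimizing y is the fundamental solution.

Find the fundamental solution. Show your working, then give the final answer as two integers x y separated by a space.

4490 201

[22; 2,1,21,1,2,44] for √499; ℓ=6 ⇒ convergent index 5
i=0: a=22 ⇒ p=22, q=1
i=1: a=2 ⇒ p=45, q=2
…
i=3: a=21 ⇒ p=1452, q=65
i=4: a=1 ⇒ p=1519, q=68
i=5: a=2 ⇒ p=4490, q=201
→ (4490, 201).  Check: 4490²=20160100, 499·201²=20160099, difference 1.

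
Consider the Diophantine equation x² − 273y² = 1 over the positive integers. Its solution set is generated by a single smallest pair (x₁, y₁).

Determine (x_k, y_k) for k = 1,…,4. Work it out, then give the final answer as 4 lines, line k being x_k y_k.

727 44
1057057 63976
1536960151 93021060
2234739002497 135252557264

[16; 1,1,10,1,1,32] for √273; ℓ=6 ⇒ convergent index 5
a_0=16:  p_0=16·1+0=16,  q_0=16·0+1=1
…
a_2=1:  p_2=1·17+16=33,  q_2=1·1+1=2
…
a_4=1:  p_4=1·347+33=380,  q_4=1·21+2=23
a_5=1:  p_5=1·380+347=727,  q_5=1·23+21=44
(x₁, y₁) = (727, 44);  727² − 273·44² = 1 ✓
(x_2, y_2) = (727·727 + 273·44·44, 727·44 + 44·727) = (1057057, 63976)
(x_3, y_3) = (727·1057057 + 273·44·63976, 727·63976 + 44·1057057) = (1536960151, 93021060)
(x_4, y_4) = (727·1536960151 + 273·44·93021060, 727·93021060 + 44·1536960151) = (2234739002497, 135252557264)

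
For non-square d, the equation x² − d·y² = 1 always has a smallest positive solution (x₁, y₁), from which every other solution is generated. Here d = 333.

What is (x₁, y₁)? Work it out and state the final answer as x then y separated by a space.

[18; 4,36] for √333; ℓ=2 ⇒ convergent index 1
a_0=18:  p_0=18·1+0=18,  q_0=18·0+1=1
a_1=4:  p_1=4·18+1=73,  q_1=4·1+0=4
(x₁, y₁) = (73, 4);  73² − 333·4² = 1 ✓

73 4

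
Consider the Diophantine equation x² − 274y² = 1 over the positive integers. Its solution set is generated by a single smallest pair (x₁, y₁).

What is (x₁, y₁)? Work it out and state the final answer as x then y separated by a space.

√274 → a₀=16, period (1,1,4,4,1,1,32); ℓ=7 odd so k=13
i=0: a=16 ⇒ p=16, q=1
…
i=2: a=1 ⇒ p=33, q=2
i=3: a=4 ⇒ p=149, q=9
i=4: a=4 ⇒ p=629, q=38
i=5: a=1 ⇒ p=778, q=47
…
i=7: a=32 ⇒ p=45802, q=2767
i=8: a=1 ⇒ p=47209, q=2852
…
i=11: a=4 ⇒ p=1770023, q=106931
i=12: a=1 ⇒ p=2189276, q=132259
i=13: a=1 ⇒ p=3959299, q=239190
(x₁, y₁) = (3959299, 239190);  3959299² − 274·239190² = 1 ✓

3959299 239190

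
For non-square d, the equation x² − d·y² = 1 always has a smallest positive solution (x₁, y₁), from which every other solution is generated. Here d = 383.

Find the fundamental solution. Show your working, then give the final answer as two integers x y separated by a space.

18768 959

[19; 1,1,3,19,3,1,1,38] for √383; ℓ=8 ⇒ convergent index 7
a_0=19:  p_0=19·1+0=19,  q_0=19·0+1=1
…
a_3=3:  p_3=3·39+20=137,  q_3=3·2+1=7
…
a_5=3:  p_5=3·2642+137=8063,  q_5=3·135+7=412
a_6=1:  p_6=1·8063+2642=10705,  q_6=1·412+135=547
a_7=1:  p_7=1·10705+8063=18768,  q_7=1·547+412=959
(x₁, y₁) = (18768, 959);  18768² − 383·959² = 1 ✓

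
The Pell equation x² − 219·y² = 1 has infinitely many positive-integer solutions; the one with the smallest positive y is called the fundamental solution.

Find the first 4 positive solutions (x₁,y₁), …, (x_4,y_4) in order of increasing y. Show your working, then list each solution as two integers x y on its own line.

74 5
10951 740
1620674 109515
239848801 16207480

[14; 1,3,1,28] for √219; ℓ=4 ⇒ convergent index 3
i=0: a=14 ⇒ p=14, q=1
i=1: a=1 ⇒ p=15, q=1
i=2: a=3 ⇒ p=59, q=4
i=3: a=1 ⇒ p=74, q=5
→ (74, 5).  Check: 74²=5476, 219·5²=5475, difference 1.
(x_2, y_2) = (74·74 + 219·5·5, 74·5 + 5·74) = (10951, 740)
(x_3, y_3) = (74·10951 + 219·5·740, 74·740 + 5·10951) = (1620674, 109515)
(x_4, y_4) = (74·1620674 + 219·5·109515, 74·109515 + 5·1620674) = (239848801, 16207480)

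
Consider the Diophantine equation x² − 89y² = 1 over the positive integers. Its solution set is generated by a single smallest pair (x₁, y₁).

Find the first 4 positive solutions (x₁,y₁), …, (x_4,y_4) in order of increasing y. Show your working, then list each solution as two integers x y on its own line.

500001 53000
500002000001 53000106000
500003000004500001 53000212000159000
500004000010000008000001 53000318000530000212000

√89 → a₀=9, period (2,3,3,2,18); ℓ=5 odd so k=9
i=0: a=9 ⇒ p=9, q=1
…
i=2: a=3 ⇒ p=66, q=7
i=3: a=3 ⇒ p=217, q=23
i=4: a=2 ⇒ p=500, q=53
…
i=7: a=3 ⇒ p=66019, q=6998
i=8: a=3 ⇒ p=216991, q=23001
i=9: a=2 ⇒ p=500001, q=53000
→ (500001, 53000).  Check: 500001²=250001000001, 89·53000²=250001000000, difference 1.
(x_2, y_2) = (500001·500001 + 89·53000·53000, 500001·53000 + 53000·500001) = (500002000001, 53000106000)
(x_3, y_3) = (500001·500002000001 + 89·53000·53000106000, 500001·53000106000 + 53000·500002000001) = (500003000004500001, 53000212000159000)
(x_4, y_4) = (500001·500003000004500001 + 89·53000·53000212000159000, 500001·53000212000159000 + 53000·500003000004500001) = (500004000010000008000001, 53000318000530000212000)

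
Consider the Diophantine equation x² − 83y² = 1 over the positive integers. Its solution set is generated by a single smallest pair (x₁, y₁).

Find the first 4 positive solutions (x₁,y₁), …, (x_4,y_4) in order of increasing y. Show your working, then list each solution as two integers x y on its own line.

√83 = [9; 9,18, …], period ℓ=2 (even) → k=1
i=0: a=9 ⇒ p=9, q=1
i=1: a=9 ⇒ p=82, q=9
fundamental: x₁=82, y₁=9  (since 6724 − 83·81 = 1)
(82+9√83)^2 = 13447 + 1476√83
(82+9√83)^3 = 2205226 + 242055√83
(82+9√83)^4 = 361643617 + 39695544√83

82 9
13447 1476
2205226 242055
361643617 39695544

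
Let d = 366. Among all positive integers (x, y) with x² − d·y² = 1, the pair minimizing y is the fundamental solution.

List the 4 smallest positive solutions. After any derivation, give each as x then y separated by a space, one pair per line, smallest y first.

√366 = [19; 7,1,1,1,2,12,2,1,1,1,7,38, …], period ℓ=12 (even) → k=11
step 0: (19, 1)  from 19·(1,0) + (0,1)
…
step 3: (287, 15)  from 1·(153,8) + (134,7)
…
step 5: (1167, 61)  from 2·(440,23) + (287,15)
step 6: (14444, 755)  from 12·(1167,61) + (440,23)
step 7: (30055, 1571)  from 2·(14444,755) + (1167,61)
step 8: (44499, 2326)  from 1·(30055,1571) + (14444,755)
…
step 10: (119053, 6223)  from 1·(74554,3897) + (44499,2326)
step 11: (907925, 47458)  from 7·(119053,6223) + (74554,3897)
(x₁, y₁) = (907925, 47458);  907925² − 366·47458² = 1 ✓
(907925+47458√366)^2 = 1648655611249 + 86176609300√366
(907925+47458√366)^3 = 2993711291685588725 + 156483795997357542√366
(907925+47458√366)^4 = 5436130649005627630680001 + 284151100961715516031400√366

907925 47458
1648655611249 86176609300
2993711291685588725 156483795997357542
5436130649005627630680001 284151100961715516031400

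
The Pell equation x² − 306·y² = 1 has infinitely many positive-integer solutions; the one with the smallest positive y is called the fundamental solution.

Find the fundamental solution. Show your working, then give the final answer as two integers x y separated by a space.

d=306: √d = [17; 2,34] (ℓ=2, even), read p_1/q_1
i=0: a=17 ⇒ p=17, q=1
i=1: a=2 ⇒ p=35, q=2
(x₁, y₁) = (35, 2);  35² − 306·2² = 1 ✓

35 2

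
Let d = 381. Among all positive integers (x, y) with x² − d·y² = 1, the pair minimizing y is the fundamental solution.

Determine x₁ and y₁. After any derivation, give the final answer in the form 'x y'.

1015 52

√381 = [19; 1,1,12,1,1,38, …], period ℓ=6 (even) → k=5
a_0=19:  p_0=19·1+0=19,  q_0=19·0+1=1
…
a_4=1:  p_4=1·488+39=527,  q_4=1·25+2=27
a_5=1:  p_5=1·527+488=1015,  q_5=1·27+25=52
(x₁, y₁) = (1015, 52);  1015² − 381·52² = 1 ✓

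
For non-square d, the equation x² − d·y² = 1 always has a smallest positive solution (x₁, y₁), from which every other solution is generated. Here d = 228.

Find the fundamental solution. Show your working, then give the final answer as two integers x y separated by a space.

151 10

[15; 10,30] for √228; ℓ=2 ⇒ convergent index 1
i=0: a=15 ⇒ p=15, q=1
i=1: a=10 ⇒ p=151, q=10
fundamental: x₁=151, y₁=10  (since 22801 − 228·100 = 1)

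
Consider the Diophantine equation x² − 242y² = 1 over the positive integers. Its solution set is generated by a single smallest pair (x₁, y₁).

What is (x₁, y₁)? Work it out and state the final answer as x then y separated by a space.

[15; 1,1,3,1,14,1,3,1,1,30] for √242; ℓ=10 ⇒ convergent index 9
a_0=15:  p_0=15·1+0=15,  q_0=15·0+1=1
a_1=1:  p_1=1·15+1=16,  q_1=1·1+0=1
a_2=1:  p_2=1·16+15=31,  q_2=1·1+1=2
…
a_4=1:  p_4=1·109+31=140,  q_4=1·7+2=9
a_5=14:  p_5=14·140+109=2069,  q_5=14·9+7=133
a_6=1:  p_6=1·2069+140=2209,  q_6=1·133+9=142
a_7=3:  p_7=3·2209+2069=8696,  q_7=3·142+133=559
a_8=1:  p_8=1·8696+2209=10905,  q_8=1·559+142=701
a_9=1:  p_9=1·10905+8696=19601,  q_9=1·701+559=1260
(x₁, y₁) = (19601, 1260);  19601² − 242·1260² = 1 ✓

19601 1260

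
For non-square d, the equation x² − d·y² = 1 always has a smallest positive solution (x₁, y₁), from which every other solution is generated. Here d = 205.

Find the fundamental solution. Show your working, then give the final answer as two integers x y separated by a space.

39689 2772

[14; 3,6,1,4,1,6,3,28] for √205; ℓ=8 ⇒ convergent index 7
k=0  a_k=14  p_k/q_k = 14/1
k=1  a_k=3  p_k/q_k = 43/3
k=2  a_k=6  p_k/q_k = 272/19
k=3  a_k=1  p_k/q_k = 315/22
k=4  a_k=4  p_k/q_k = 1532/107
k=5  a_k=1  p_k/q_k = 1847/129
k=6  a_k=6  p_k/q_k = 12614/881
k=7  a_k=3  p_k/q_k = 39689/2772
fundamental: x₁=39689, y₁=2772  (since 1575216721 − 205·7683984 = 1)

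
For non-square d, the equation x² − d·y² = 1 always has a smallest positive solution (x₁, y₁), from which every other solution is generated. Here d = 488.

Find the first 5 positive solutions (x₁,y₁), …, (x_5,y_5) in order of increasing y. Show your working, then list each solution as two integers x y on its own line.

243 11
118097 5346
57394899 2598145
27893802817 1262693124
13556330774163 613666260119

d=488: √d = [22; 11,44] (ℓ=2, even), read p_1/q_1
a_0=22:  p_0=22·1+0=22,  q_0=22·0+1=1
a_1=11:  p_1=11·22+1=243,  q_1=11·1+0=11
(x₁, y₁) = (243, 11);  243² − 488·11² = 1 ✓
(243+11√488)^2 = 118097 + 5346√488
(243+11√488)^3 = 57394899 + 2598145√488
(243+11√488)^4 = 27893802817 + 1262693124√488
(243+11√488)^5 = 13556330774163 + 613666260119√488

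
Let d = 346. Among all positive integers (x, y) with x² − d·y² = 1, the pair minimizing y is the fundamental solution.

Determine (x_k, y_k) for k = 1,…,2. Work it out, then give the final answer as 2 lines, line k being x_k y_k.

17299 930
598510801 32176140

√346 → a₀=18, period (1,1,1,1,36); ℓ=5 odd so k=9
a_0=18:  p_0=18·1+0=18,  q_0=18·0+1=1
…
a_3=1:  p_3=1·37+19=56,  q_3=1·2+1=3
…
a_5=36:  p_5=36·93+56=3404,  q_5=36·5+3=183
a_6=1:  p_6=1·3404+93=3497,  q_6=1·183+5=188
…
a_8=1:  p_8=1·6901+3497=10398,  q_8=1·371+188=559
a_9=1:  p_9=1·10398+6901=17299,  q_9=1·559+371=930
→ (17299, 930).  Check: 17299²=299255401, 346·930²=299255400, difference 1.
n=2: (17299,930)∘(17299,930) = (17299·17299+346·930·930, 17299·930+930·17299) = (598510801,32176140)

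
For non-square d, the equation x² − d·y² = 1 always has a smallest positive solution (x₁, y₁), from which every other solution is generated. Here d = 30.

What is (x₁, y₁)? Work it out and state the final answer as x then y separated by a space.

d=30: √d = [5; 2,10] (ℓ=2, even), read p_1/q_1
step 0: (5, 1)  from 5·(1,0) + (0,1)
step 1: (11, 2)  from 2·(5,1) + (1,0)
→ (11, 2).  Check: 11²=121, 30·2²=120, difference 1.

11 2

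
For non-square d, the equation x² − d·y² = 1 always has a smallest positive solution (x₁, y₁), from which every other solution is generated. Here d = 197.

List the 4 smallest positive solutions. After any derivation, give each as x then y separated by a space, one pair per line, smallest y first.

393 28
308897 22008
242792649 17298260
190834713217 13596410352

[14; 28] for √197; ℓ=1 ⇒ convergent index 1
step 0: (14, 1)  from 14·(1,0) + (0,1)
step 1: (393, 28)  from 28·(14,1) + (1,0)
→ (393, 28).  Check: 393²=154449, 197·28²=154448, difference 1.
n=2: (393,28)∘(393,28) = (393·393+197·28·28, 393·28+28·393) = (308897,22008)
n=3: (308897,22008)∘(393,28) = (393·308897+197·28·22008, 393·22008+28·308897) = (242792649,17298260)
n=4: (242792649,17298260)∘(393,28) = (393·242792649+197·28·17298260, 393·17298260+28·242792649) = (190834713217,13596410352)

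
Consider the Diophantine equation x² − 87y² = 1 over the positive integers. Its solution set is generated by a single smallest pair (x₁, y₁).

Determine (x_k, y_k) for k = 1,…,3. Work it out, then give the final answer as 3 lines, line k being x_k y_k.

28 3
1567 168
87724 9405

d=87: √d = [9; 3,18] (ℓ=2, even), read p_1/q_1
i=0: a=9 ⇒ p=9, q=1
i=1: a=3 ⇒ p=28, q=3
fundamental: x₁=28, y₁=3  (since 784 − 87·9 = 1)
(x_2, y_2) = (28·28 + 87·3·3, 28·3 + 3·28) = (1567, 168)
(x_3, y_3) = (28·1567 + 87·3·168, 28·168 + 3·1567) = (87724, 9405)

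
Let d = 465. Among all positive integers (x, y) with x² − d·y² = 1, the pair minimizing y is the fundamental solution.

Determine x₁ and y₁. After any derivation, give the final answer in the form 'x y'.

15871 736

√465 → a₀=21, period (1,1,3,2,2,2,3,1,1,42); ℓ=10 even so k=9
a_0=21:  p_0=21·1+0=21,  q_0=21·0+1=1
a_1=1:  p_1=1·21+1=22,  q_1=1·1+0=1
…
a_3=3:  p_3=3·43+22=151,  q_3=3·2+1=7
…
a_5=2:  p_5=2·345+151=841,  q_5=2·16+7=39
…
a_8=1:  p_8=1·6922+2027=8949,  q_8=1·321+94=415
a_9=1:  p_9=1·8949+6922=15871,  q_9=1·415+321=736
→ (15871, 736).  Check: 15871²=251888641, 465·736²=251888640, difference 1.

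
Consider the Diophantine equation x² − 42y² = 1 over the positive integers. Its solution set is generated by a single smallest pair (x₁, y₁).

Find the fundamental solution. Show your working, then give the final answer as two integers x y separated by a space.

[6; 2,12] for √42; ℓ=2 ⇒ convergent index 1
a_0=6:  p_0=6·1+0=6,  q_0=6·0+1=1
a_1=2:  p_1=2·6+1=13,  q_1=2·1+0=2
(x₁, y₁) = (13, 2);  13² − 42·2² = 1 ✓

13 2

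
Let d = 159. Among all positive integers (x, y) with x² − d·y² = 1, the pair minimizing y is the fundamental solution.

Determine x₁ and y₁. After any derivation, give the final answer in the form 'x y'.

1324 105

√159 → a₀=12, period (1,1,1,1,3,1,1,1,1,24); ℓ=10 even so k=9
step 0: (12, 1)  from 12·(1,0) + (0,1)
step 1: (13, 1)  from 1·(12,1) + (1,0)
…
step 8: (807, 64)  from 1·(517,41) + (290,23)
step 9: (1324, 105)  from 1·(807,64) + (517,41)
fundamental: x₁=1324, y₁=105  (since 1752976 − 159·11025 = 1)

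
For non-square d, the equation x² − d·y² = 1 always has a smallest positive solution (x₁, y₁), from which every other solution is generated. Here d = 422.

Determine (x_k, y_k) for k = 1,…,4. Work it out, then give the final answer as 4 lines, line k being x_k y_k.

√422 = [20; 1,1,5,2,1,…,1,1,40, …], period ℓ=14 (even) → k=13
i=0: a=20 ⇒ p=20, q=1
i=1: a=1 ⇒ p=21, q=1
i=2: a=1 ⇒ p=41, q=2
…
i=4: a=2 ⇒ p=493, q=24
i=5: a=1 ⇒ p=719, q=35
i=6: a=3 ⇒ p=2650, q=129
i=7: a=20 ⇒ p=53719, q=2615
i=8: a=3 ⇒ p=163807, q=7974
i=9: a=1 ⇒ p=217526, q=10589
i=10: a=2 ⇒ p=598859, q=29152
i=11: a=5 ⇒ p=3211821, q=156349
i=12: a=1 ⇒ p=3810680, q=185501
i=13: a=1 ⇒ p=7022501, q=341850
(x₁, y₁) = (7022501, 341850);  7022501² − 422·341850² = 1 ✓
n=2: (7022501,341850)∘(7022501,341850) = (7022501·7022501+422·341850·341850, 7022501·341850+341850·7022501) = (98631040590001,4801283933700)
n=3: (98631040590001,4801283933700)∘(7022501,341850) = (7022501·98631040590001+422·341850·4801283933700, 7022501·4801283933700+341850·98631040590001) = (1385273162348638202501,67434042451384025550)
n=4: (1385273162348638202501,67434042451384025550)∘(7022501,341850) = (7022501·1385273162348638202501+422·341850·67434042451384025550, 7022501·67434042451384025550+341850·1385273162348638202501) = (19456164335732849620362360001,947111261097768740333867400)

7022501 341850
98631040590001 4801283933700
1385273162348638202501 67434042451384025550
19456164335732849620362360001 947111261097768740333867400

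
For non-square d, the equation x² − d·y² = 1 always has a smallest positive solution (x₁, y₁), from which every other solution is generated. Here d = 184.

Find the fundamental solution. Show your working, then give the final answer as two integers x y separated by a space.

24335 1794

√184 = [13; 1,1,3,2,1,2,1,2,3,1,1,26, …], period ℓ=12 (even) → k=11
i=0: a=13 ⇒ p=13, q=1
…
i=5: a=1 ⇒ p=312, q=23
…
i=7: a=1 ⇒ p=1153, q=85
i=8: a=2 ⇒ p=3147, q=232
i=9: a=3 ⇒ p=10594, q=781
i=10: a=1 ⇒ p=13741, q=1013
i=11: a=1 ⇒ p=24335, q=1794
fundamental: x₁=24335, y₁=1794  (since 592192225 − 184·3218436 = 1)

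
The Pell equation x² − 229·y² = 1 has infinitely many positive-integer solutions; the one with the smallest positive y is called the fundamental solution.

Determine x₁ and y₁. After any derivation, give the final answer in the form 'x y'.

√229 = [15; 7,1,1,7,30, …], period ℓ=5 (odd) → k=9
i=0: a=15 ⇒ p=15, q=1
…
i=2: a=1 ⇒ p=121, q=8
i=3: a=1 ⇒ p=227, q=15
…
i=6: a=7 ⇒ p=362399, q=23948
…
i=8: a=1 ⇒ p=776325, q=51301
i=9: a=7 ⇒ p=5848201, q=386460
(x₁, y₁) = (5848201, 386460);  5848201² − 229·386460² = 1 ✓

5848201 386460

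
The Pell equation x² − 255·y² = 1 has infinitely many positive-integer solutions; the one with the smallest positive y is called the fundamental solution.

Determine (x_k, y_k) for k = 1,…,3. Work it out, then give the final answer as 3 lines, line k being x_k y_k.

16 1
511 32
16336 1023

√255 = [15; 1,30, …], period ℓ=2 (even) → k=1
a_0=15:  p_0=15·1+0=15,  q_0=15·0+1=1
a_1=1:  p_1=1·15+1=16,  q_1=1·1+0=1
→ (16, 1).  Check: 16²=256, 255·1²=255, difference 1.
(16+1√255)^2 = 511 + 32√255
(16+1√255)^3 = 16336 + 1023√255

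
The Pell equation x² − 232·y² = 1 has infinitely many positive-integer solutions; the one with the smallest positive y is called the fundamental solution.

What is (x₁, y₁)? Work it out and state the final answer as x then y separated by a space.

√232 → a₀=15, period (4,3,7,3,4,30); ℓ=6 even so k=5
i=0: a=15 ⇒ p=15, q=1
i=1: a=4 ⇒ p=61, q=4
i=2: a=3 ⇒ p=198, q=13
…
i=4: a=3 ⇒ p=4539, q=298
i=5: a=4 ⇒ p=19603, q=1287
fundamental: x₁=19603, y₁=1287  (since 384277609 − 232·1656369 = 1)

19603 1287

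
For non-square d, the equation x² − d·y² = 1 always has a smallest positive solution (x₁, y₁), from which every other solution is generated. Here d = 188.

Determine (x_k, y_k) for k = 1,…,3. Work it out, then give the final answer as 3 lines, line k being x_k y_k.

d=188: √d = [13; 1,2,2,6,2,2,1,26] (ℓ=8, even), read p_7/q_7
i=0: a=13 ⇒ p=13, q=1
…
i=5: a=2 ⇒ p=1330, q=97
i=6: a=2 ⇒ p=3277, q=239
i=7: a=1 ⇒ p=4607, q=336
(x₁, y₁) = (4607, 336);  4607² − 188·336² = 1 ✓
(4607+336√188)^2 = 42448897 + 3095904√188
(4607+336√188)^3 = 391124132351 + 28525659120√188

4607 336
42448897 3095904
391124132351 28525659120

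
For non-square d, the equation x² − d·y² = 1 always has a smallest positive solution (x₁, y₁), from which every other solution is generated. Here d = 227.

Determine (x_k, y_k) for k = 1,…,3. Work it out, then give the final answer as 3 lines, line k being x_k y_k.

[15; 15,30] for √227; ℓ=2 ⇒ convergent index 1
a_0=15:  p_0=15·1+0=15,  q_0=15·0+1=1
a_1=15:  p_1=15·15+1=226,  q_1=15·1+0=15
→ (226, 15).  Check: 226²=51076, 227·15²=51075, difference 1.
(226+15√227)^2 = 102151 + 6780√227
(226+15√227)^3 = 46172026 + 3064545√227

226 15
102151 6780
46172026 3064545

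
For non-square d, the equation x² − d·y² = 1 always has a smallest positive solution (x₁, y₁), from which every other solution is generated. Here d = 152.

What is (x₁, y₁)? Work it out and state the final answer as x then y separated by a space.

√152 = [12; 3,24, …], period ℓ=2 (even) → k=1
i=0: a=12 ⇒ p=12, q=1
i=1: a=3 ⇒ p=37, q=3
→ (37, 3).  Check: 37²=1369, 152·3²=1368, difference 1.

37 3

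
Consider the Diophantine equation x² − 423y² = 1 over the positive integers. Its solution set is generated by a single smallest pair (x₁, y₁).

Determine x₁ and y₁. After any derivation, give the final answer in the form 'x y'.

d=423: √d = [20; 1,1,3,4,3,1,1,40] (ℓ=8, even), read p_7/q_7
i=0: a=20 ⇒ p=20, q=1
i=1: a=1 ⇒ p=21, q=1
…
i=6: a=1 ⇒ p=2612, q=127
i=7: a=1 ⇒ p=4607, q=224
(x₁, y₁) = (4607, 224);  4607² − 423·224² = 1 ✓

4607 224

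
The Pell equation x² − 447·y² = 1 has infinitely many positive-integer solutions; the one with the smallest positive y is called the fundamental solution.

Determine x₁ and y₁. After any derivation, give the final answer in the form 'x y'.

148 7

d=447: √d = [21; 7,42] (ℓ=2, even), read p_1/q_1
k=0  a_k=21  p_k/q_k = 21/1
k=1  a_k=7  p_k/q_k = 148/7
(x₁, y₁) = (148, 7);  148² − 447·7² = 1 ✓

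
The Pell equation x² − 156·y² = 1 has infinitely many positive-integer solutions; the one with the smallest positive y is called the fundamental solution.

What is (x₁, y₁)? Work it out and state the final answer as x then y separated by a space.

25 2

√156 = [12; 2,24, …], period ℓ=2 (even) → k=1
step 0: (12, 1)  from 12·(1,0) + (0,1)
step 1: (25, 2)  from 2·(12,1) + (1,0)
fundamental: x₁=25, y₁=2  (since 625 − 156·4 = 1)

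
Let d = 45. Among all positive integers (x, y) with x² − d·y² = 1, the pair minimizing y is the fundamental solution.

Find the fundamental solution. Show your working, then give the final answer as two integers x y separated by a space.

[6; 1,2,2,2,1,12] for √45; ℓ=6 ⇒ convergent index 5
a_0=6:  p_0=6·1+0=6,  q_0=6·0+1=1
a_1=1:  p_1=1·6+1=7,  q_1=1·1+0=1
…
a_3=2:  p_3=2·20+7=47,  q_3=2·3+1=7
a_4=2:  p_4=2·47+20=114,  q_4=2·7+3=17
a_5=1:  p_5=1·114+47=161,  q_5=1·17+7=24
(x₁, y₁) = (161, 24);  161² − 45·24² = 1 ✓

161 24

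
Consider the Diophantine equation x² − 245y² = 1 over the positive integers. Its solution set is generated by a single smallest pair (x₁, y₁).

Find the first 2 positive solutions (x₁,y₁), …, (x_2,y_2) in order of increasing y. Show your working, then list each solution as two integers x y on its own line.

51841 3312
5374978561 343394784

√245 → a₀=15, period (1,1,1,7,6,7,1,1,1,30); ℓ=10 even so k=9
a_0=15:  p_0=15·1+0=15,  q_0=15·0+1=1
…
a_3=1:  p_3=1·31+16=47,  q_3=1·2+1=3
a_4=7:  p_4=7·47+31=360,  q_4=7·3+2=23
…
a_7=1:  p_7=1·15809+2207=18016,  q_7=1·1010+141=1151
a_8=1:  p_8=1·18016+15809=33825,  q_8=1·1151+1010=2161
a_9=1:  p_9=1·33825+18016=51841,  q_9=1·2161+1151=3312
→ (51841, 3312).  Check: 51841²=2687489281, 245·3312²=2687489280, difference 1.
k=2:  x_2 = 51841·51841+245·3312·3312 = 5374978561,  y_2 = 51841·3312+3312·51841 = 343394784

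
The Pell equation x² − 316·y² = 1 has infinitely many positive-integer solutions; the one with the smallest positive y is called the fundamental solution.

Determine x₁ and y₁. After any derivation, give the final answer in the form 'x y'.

√316 → a₀=17, period (1,3,2,8,2,3,1,34); ℓ=8 even so k=7
k=0  a_k=17  p_k/q_k = 17/1
…
k=2  a_k=3  p_k/q_k = 71/4
k=3  a_k=2  p_k/q_k = 160/9
k=4  a_k=8  p_k/q_k = 1351/76
k=5  a_k=2  p_k/q_k = 2862/161
k=6  a_k=3  p_k/q_k = 9937/559
k=7  a_k=1  p_k/q_k = 12799/720
(x₁, y₁) = (12799, 720);  12799² − 316·720² = 1 ✓

12799 720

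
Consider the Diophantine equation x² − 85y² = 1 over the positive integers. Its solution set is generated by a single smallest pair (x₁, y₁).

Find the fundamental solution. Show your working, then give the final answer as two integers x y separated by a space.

d=85: √d = [9; 4,1,1,4,18] (ℓ=5, odd), read p_9/q_9
a_0=9:  p_0=9·1+0=9,  q_0=9·0+1=1
a_1=4:  p_1=4·9+1=37,  q_1=4·1+0=4
…
a_7=1:  p_7=1·27926+6887=34813,  q_7=1·3029+747=3776
a_8=1:  p_8=1·34813+27926=62739,  q_8=1·3776+3029=6805
a_9=4:  p_9=4·62739+34813=285769,  q_9=4·6805+3776=30996
→ (285769, 30996).  Check: 285769²=81663921361, 85·30996²=81663921360, difference 1.

285769 30996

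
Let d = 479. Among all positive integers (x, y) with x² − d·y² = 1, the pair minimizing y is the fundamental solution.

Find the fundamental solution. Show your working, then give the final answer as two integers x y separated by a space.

d=479: √d = [21; 1,7,1,3,2,21,2,3,1,7,1,42] (ℓ=12, even), read p_11/q_11
k=0  a_k=21  p_k/q_k = 21/1
k=1  a_k=1  p_k/q_k = 22/1
…
k=3  a_k=1  p_k/q_k = 197/9
…
k=6  a_k=21  p_k/q_k = 37075/1694
…
k=8  a_k=3  p_k/q_k = 264712/12095
k=9  a_k=1  p_k/q_k = 340591/15562
k=10  a_k=7  p_k/q_k = 2648849/121029
k=11  a_k=1  p_k/q_k = 2989440/136591
fundamental: x₁=2989440, y₁=136591  (since 8936751513600 − 479·18657101281 = 1)

2989440 136591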